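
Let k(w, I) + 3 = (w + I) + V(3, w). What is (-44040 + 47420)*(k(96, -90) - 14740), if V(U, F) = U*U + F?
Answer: -49456160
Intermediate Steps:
V(U, F) = F + U² (V(U, F) = U² + F = F + U²)
k(w, I) = 6 + I + 2*w (k(w, I) = -3 + ((w + I) + (w + 3²)) = -3 + ((I + w) + (w + 9)) = -3 + ((I + w) + (9 + w)) = -3 + (9 + I + 2*w) = 6 + I + 2*w)
(-44040 + 47420)*(k(96, -90) - 14740) = (-44040 + 47420)*((6 - 90 + 2*96) - 14740) = 3380*((6 - 90 + 192) - 14740) = 3380*(108 - 14740) = 3380*(-14632) = -49456160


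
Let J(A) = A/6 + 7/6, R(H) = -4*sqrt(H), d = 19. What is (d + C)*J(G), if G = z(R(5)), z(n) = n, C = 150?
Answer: 1183/6 - 338*sqrt(5)/3 ≈ -54.764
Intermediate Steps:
G = -4*sqrt(5) ≈ -8.9443
J(A) = 7/6 + A/6 (J(A) = A*(1/6) + 7*(1/6) = A/6 + 7/6 = 7/6 + A/6)
(d + C)*J(G) = (19 + 150)*(7/6 + (-4*sqrt(5))/6) = 169*(7/6 - 2*sqrt(5)/3) = 1183/6 - 338*sqrt(5)/3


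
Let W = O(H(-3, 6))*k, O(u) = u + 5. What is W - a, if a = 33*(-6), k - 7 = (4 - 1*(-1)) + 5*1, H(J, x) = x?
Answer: 385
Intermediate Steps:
O(u) = 5 + u
k = 17 (k = 7 + ((4 - 1*(-1)) + 5*1) = 7 + ((4 + 1) + 5) = 7 + (5 + 5) = 7 + 10 = 17)
a = -198
W = 187 (W = (5 + 6)*17 = 11*17 = 187)
W - a = 187 - 1*(-198) = 187 + 198 = 385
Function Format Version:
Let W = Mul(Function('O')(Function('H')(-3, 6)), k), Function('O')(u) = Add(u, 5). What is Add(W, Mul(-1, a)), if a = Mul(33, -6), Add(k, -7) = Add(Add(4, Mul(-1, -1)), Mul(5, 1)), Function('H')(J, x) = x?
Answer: 385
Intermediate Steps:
Function('O')(u) = Add(5, u)
k = 17 (k = Add(7, Add(Add(4, Mul(-1, -1)), Mul(5, 1))) = Add(7, Add(Add(4, 1), 5)) = Add(7, Add(5, 5)) = Add(7, 10) = 17)
a = -198
W = 187 (W = Mul(Add(5, 6), 17) = Mul(11, 17) = 187)
Add(W, Mul(-1, a)) = Add(187, Mul(-1, -198)) = Add(187, 198) = 385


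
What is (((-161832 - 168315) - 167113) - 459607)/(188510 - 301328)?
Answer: 956867/112818 ≈ 8.4815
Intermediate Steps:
(((-161832 - 168315) - 167113) - 459607)/(188510 - 301328) = ((-330147 - 167113) - 459607)/(-112818) = (-497260 - 459607)*(-1/112818) = -956867*(-1/112818) = 956867/112818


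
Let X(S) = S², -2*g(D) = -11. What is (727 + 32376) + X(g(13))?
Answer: 132533/4 ≈ 33133.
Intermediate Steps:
g(D) = 11/2 (g(D) = -½*(-11) = 11/2)
(727 + 32376) + X(g(13)) = (727 + 32376) + (11/2)² = 33103 + 121/4 = 132533/4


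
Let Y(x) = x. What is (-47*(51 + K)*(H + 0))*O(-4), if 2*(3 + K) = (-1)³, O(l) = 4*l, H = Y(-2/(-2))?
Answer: 35720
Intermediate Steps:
H = 1 (H = -2/(-2) = -2*(-½) = 1)
K = -7/2 (K = -3 + (½)*(-1)³ = -3 + (½)*(-1) = -3 - ½ = -7/2 ≈ -3.5000)
(-47*(51 + K)*(H + 0))*O(-4) = (-47*(51 - 7/2)*(1 + 0))*(4*(-4)) = -4465/2*(-16) = 35720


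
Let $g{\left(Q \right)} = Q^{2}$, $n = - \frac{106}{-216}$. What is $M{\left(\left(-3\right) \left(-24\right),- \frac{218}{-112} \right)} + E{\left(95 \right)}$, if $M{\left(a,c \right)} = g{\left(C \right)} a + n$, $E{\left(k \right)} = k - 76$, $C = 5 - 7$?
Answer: $\frac{33209}{108} \approx 307.49$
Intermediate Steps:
$n = \frac{53}{108}$ ($n = \left(-106\right) \left(- \frac{1}{216}\right) = \frac{53}{108} \approx 0.49074$)
$C = -2$
$E{\left(k \right)} = -76 + k$
$M{\left(a,c \right)} = \frac{53}{108} + 4 a$ ($M{\left(a,c \right)} = \left(-2\right)^{2} a + \frac{53}{108} = 4 a + \frac{53}{108} = \frac{53}{108} + 4 a$)
$M{\left(\left(-3\right) \left(-24\right),- \frac{218}{-112} \right)} + E{\left(95 \right)} = \left(\frac{53}{108} + 4 \left(\left(-3\right) \left(-24\right)\right)\right) + \left(-76 + 95\right) = \left(\frac{53}{108} + 4 \cdot 72\right) + 19 = \left(\frac{53}{108} + 288\right) + 19 = \frac{31157}{108} + 19 = \frac{33209}{108}$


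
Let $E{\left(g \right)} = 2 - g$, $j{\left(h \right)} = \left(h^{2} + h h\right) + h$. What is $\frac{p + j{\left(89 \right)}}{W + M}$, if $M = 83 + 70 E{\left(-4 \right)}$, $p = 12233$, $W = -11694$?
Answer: $- \frac{28164}{11191} \approx -2.5167$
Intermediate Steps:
$j{\left(h \right)} = h + 2 h^{2}$ ($j{\left(h \right)} = \left(h^{2} + h^{2}\right) + h = 2 h^{2} + h = h + 2 h^{2}$)
$M = 503$ ($M = 83 + 70 \left(2 - -4\right) = 83 + 70 \left(2 + 4\right) = 83 + 70 \cdot 6 = 83 + 420 = 503$)
$\frac{p + j{\left(89 \right)}}{W + M} = \frac{12233 + 89 \left(1 + 2 \cdot 89\right)}{-11694 + 503} = \frac{12233 + 89 \left(1 + 178\right)}{-11191} = \left(12233 + 89 \cdot 179\right) \left(- \frac{1}{11191}\right) = \left(12233 + 15931\right) \left(- \frac{1}{11191}\right) = 28164 \left(- \frac{1}{11191}\right) = - \frac{28164}{11191}$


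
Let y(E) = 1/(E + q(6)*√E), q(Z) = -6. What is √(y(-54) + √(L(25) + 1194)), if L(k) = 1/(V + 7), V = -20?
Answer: √(-338/(3 + I*√6) + 468*√201773)/78 ≈ 5.8773 + 0.0007718*I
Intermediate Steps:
L(k) = -1/13 (L(k) = 1/(-20 + 7) = 1/(-13) = -1/13)
y(E) = 1/(E - 6*√E)
√(y(-54) + √(L(25) + 1194)) = √(1/(-54 - 18*I*√6) + √(-1/13 + 1194)) = √(1/(-54 - 18*I*√6) + √(15521/13)) = √(1/(-54 - 18*I*√6) + √201773/13)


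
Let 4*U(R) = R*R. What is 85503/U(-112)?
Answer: 85503/3136 ≈ 27.265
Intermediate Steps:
U(R) = R²/4 (U(R) = (R*R)/4 = R²/4)
85503/U(-112) = 85503/(((¼)*(-112)²)) = 85503/(((¼)*12544)) = 85503/3136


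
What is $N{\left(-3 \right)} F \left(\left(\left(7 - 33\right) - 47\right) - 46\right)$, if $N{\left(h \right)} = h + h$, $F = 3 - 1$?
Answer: $1428$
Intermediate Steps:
$F = 2$ ($F = 3 - 1 = 2$)
$N{\left(h \right)} = 2 h$
$N{\left(-3 \right)} F \left(\left(\left(7 - 33\right) - 47\right) - 46\right) = 2 \left(-3\right) 2 \left(\left(\left(7 - 33\right) - 47\right) - 46\right) = \left(-6\right) 2 \left(\left(-26 - 47\right) - 46\right) = - 12 \left(-73 - 46\right) = \left(-12\right) \left(-119\right) = 1428$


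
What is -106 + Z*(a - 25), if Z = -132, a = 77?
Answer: -6970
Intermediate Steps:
-106 + Z*(a - 25) = -106 - 132*(77 - 25) = -106 - 132*52 = -106 - 6864 = -6970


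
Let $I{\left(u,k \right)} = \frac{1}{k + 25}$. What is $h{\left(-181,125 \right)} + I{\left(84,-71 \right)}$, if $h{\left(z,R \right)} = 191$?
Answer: $\frac{8785}{46} \approx 190.98$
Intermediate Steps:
$I{\left(u,k \right)} = \frac{1}{25 + k}$
$h{\left(-181,125 \right)} + I{\left(84,-71 \right)} = 191 + \frac{1}{25 - 71} = 191 + \frac{1}{-46} = 191 - \frac{1}{46} = \frac{8785}{46}$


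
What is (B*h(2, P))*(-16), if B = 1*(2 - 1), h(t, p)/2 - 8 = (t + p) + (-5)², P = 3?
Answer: -1216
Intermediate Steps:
h(t, p) = 66 + 2*p + 2*t (h(t, p) = 16 + 2*((t + p) + (-5)²) = 16 + 2*((p + t) + 25) = 16 + 2*(25 + p + t) = 16 + (50 + 2*p + 2*t) = 66 + 2*p + 2*t)
B = 1 (B = 1*1 = 1)
(B*h(2, P))*(-16) = (1*(66 + 2*3 + 2*2))*(-16) = (1*(66 + 6 + 4))*(-16) = (1*76)*(-16) = 76*(-16) = -1216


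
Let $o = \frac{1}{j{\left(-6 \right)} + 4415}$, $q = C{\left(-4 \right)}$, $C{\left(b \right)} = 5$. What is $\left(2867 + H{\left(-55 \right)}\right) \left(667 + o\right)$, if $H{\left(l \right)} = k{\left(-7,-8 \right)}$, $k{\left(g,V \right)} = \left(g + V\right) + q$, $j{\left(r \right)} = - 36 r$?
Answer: $\frac{8824924446}{4631} \approx 1.9056 \cdot 10^{6}$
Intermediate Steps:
$q = 5$
$k{\left(g,V \right)} = 5 + V + g$ ($k{\left(g,V \right)} = \left(g + V\right) + 5 = \left(V + g\right) + 5 = 5 + V + g$)
$H{\left(l \right)} = -10$ ($H{\left(l \right)} = 5 - 8 - 7 = -10$)
$o = \frac{1}{4631}$ ($o = \frac{1}{\left(-36\right) \left(-6\right) + 4415} = \frac{1}{216 + 4415} = \frac{1}{4631} \approx 0.00021594$)
$\left(2867 + H{\left(-55 \right)}\right) \left(667 + o\right) = \left(2867 - 10\right) \left(667 + \frac{1}{4631}\right) = 2857 \cdot \frac{3088878}{4631} = \frac{8824924446}{4631}$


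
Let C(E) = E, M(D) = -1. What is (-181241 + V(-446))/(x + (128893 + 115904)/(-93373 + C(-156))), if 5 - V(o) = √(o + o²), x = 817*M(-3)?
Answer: 8475410922/38328995 + 93529*√198470/76657990 ≈ 221.67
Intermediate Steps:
x = -817 (x = 817*(-1) = -817)
V(o) = 5 - √(o + o²)
(-181241 + V(-446))/(x + (128893 + 115904)/(-93373 + C(-156))) = (-181241 + (5 - √(-446*(1 - 446))))/(-817 + (128893 + 115904)/(-93373 - 156)) = (-181241 + (5 - √(-446*(-445))))/(-817 + 244797/(-93529)) = (-181241 + (5 - √198470))/(-817 + 244797*(-1/93529)) = (-181236 - √198470)/(-817 - 244797/93529) = (-181236 - √198470)/(-76657990/93529) = (-181236 - √198470)*(-93529/76657990) = 8475410922/38328995 + 93529*√198470/76657990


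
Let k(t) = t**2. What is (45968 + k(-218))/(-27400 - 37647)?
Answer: -93492/65047 ≈ -1.4373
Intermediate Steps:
(45968 + k(-218))/(-27400 - 37647) = (45968 + (-218)**2)/(-27400 - 37647) = (45968 + 47524)/(-65047) = 93492*(-1/65047) = -93492/65047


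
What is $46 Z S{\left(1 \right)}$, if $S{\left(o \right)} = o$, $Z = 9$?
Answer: $414$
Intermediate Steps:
$46 Z S{\left(1 \right)} = 46 \cdot 9 \cdot 1 = 414 \cdot 1 = 414$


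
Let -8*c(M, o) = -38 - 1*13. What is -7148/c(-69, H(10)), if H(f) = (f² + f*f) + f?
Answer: -57184/51 ≈ -1121.3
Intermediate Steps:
H(f) = f + 2*f² (H(f) = (f² + f²) + f = 2*f² + f = f + 2*f²)
c(M, o) = 51/8 (c(M, o) = -(-38 - 1*13)/8 = -(-38 - 13)/8 = -⅛*(-51) = 51/8)
-7148/c(-69, H(10)) = -7148/51/8 = -7148*8/51 = -57184/51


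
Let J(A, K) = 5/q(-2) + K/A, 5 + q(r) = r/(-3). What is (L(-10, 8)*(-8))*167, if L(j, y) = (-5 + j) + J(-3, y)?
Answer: 980624/39 ≈ 25144.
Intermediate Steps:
q(r) = -5 - r/3 (q(r) = -5 + r/(-3) = -5 + r*(-1/3) = -5 - r/3)
J(A, K) = -15/13 + K/A (J(A, K) = 5/(-5 - 1/3*(-2)) + K/A = 5/(-5 + 2/3) + K/A = 5/(-13/3) + K/A = 5*(-3/13) + K/A = -15/13 + K/A)
L(j, y) = -80/13 + j - y/3 (L(j, y) = (-5 + j) + (-15/13 + y/(-3)) = (-5 + j) + (-15/13 + y*(-1/3)) = (-5 + j) + (-15/13 - y/3) = -80/13 + j - y/3)
(L(-10, 8)*(-8))*167 = ((-80/13 - 10 - 1/3*8)*(-8))*167 = ((-80/13 - 10 - 8/3)*(-8))*167 = -734/39*(-8)*167 = (5872/39)*167 = 980624/39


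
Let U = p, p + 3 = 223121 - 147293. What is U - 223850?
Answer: -148025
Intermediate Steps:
p = 75825 (p = -3 + (223121 - 147293) = -3 + 75828 = 75825)
U = 75825
U - 223850 = 75825 - 223850 = -148025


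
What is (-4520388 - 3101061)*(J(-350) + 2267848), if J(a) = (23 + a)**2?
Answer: -18099241791873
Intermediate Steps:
(-4520388 - 3101061)*(J(-350) + 2267848) = (-4520388 - 3101061)*((23 - 350)**2 + 2267848) = -7621449*((-327)**2 + 2267848) = -7621449*(106929 + 2267848) = -7621449*2374777 = -18099241791873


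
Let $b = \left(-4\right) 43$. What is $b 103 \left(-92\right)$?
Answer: $1629872$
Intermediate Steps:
$b = -172$
$b 103 \left(-92\right) = \left(-172\right) 103 \left(-92\right) = \left(-17716\right) \left(-92\right) = 1629872$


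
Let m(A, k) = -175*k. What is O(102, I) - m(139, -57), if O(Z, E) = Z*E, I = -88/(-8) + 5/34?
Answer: -8838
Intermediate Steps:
I = 379/34 (I = -88*(-⅛) + 5*(1/34) = 11 + 5/34 = 379/34 ≈ 11.147)
O(Z, E) = E*Z
O(102, I) - m(139, -57) = (379/34)*102 - (-175)*(-57) = 1137 - 1*9975 = 1137 - 9975 = -8838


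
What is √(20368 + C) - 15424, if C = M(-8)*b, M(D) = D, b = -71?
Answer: -15424 + 2*√5234 ≈ -15279.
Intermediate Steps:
C = 568 (C = -8*(-71) = 568)
√(20368 + C) - 15424 = √(20368 + 568) - 15424 = √20936 - 15424 = 2*√5234 - 15424 = -15424 + 2*√5234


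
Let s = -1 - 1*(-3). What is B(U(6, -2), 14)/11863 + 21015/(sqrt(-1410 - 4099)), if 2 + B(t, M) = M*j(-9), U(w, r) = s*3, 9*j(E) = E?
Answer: -16/11863 - 21015*I*sqrt(5509)/5509 ≈ -0.0013487 - 283.13*I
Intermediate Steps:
s = 2 (s = -1 + 3 = 2)
j(E) = E/9
U(w, r) = 6 (U(w, r) = 2*3 = 6)
B(t, M) = -2 - M (B(t, M) = -2 + M*((1/9)*(-9)) = -2 + M*(-1) = -2 - M)
B(U(6, -2), 14)/11863 + 21015/(sqrt(-1410 - 4099)) = (-2 - 1*14)/11863 + 21015/(sqrt(-1410 - 4099)) = (-2 - 14)*(1/11863) + 21015/(sqrt(-5509)) = -16*1/11863 + 21015/((I*sqrt(5509))) = -16/11863 + 21015*(-I*sqrt(5509)/5509) = -16/11863 - 21015*I*sqrt(5509)/5509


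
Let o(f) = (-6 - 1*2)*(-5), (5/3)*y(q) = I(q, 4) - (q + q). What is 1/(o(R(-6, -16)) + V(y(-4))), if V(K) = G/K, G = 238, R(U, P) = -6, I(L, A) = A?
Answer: 18/1315 ≈ 0.013688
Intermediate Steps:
y(q) = 12/5 - 6*q/5 (y(q) = 3*(4 - (q + q))/5 = 3*(4 - 2*q)/5 = 12/5 - 6*q/5)
V(K) = 238/K
o(f) = 40 (o(f) = (-6 - 2)*(-5) = -8*(-5) = 40)
1/(o(R(-6, -16)) + V(y(-4))) = 1/(40 + 238/(12/5 - 6/5*(-4))) = 1/(40 + 238/(12/5 + 24/5)) = 1/(40 + 238/(36/5)) = 1/(40 + 238*(5/36)) = 1/(40 + 595/18) = 1/(1315/18) = 18/1315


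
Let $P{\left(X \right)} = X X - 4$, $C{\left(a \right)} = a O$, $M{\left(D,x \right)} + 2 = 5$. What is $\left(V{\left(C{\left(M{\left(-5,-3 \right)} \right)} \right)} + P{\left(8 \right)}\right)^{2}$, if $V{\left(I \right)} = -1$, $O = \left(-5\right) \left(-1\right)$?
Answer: $3481$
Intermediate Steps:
$M{\left(D,x \right)} = 3$ ($M{\left(D,x \right)} = -2 + 5 = 3$)
$O = 5$
$C{\left(a \right)} = 5 a$ ($C{\left(a \right)} = a 5 = 5 a$)
$P{\left(X \right)} = -4 + X^{2}$ ($P{\left(X \right)} = X^{2} - 4 = -4 + X^{2}$)
$\left(V{\left(C{\left(M{\left(-5,-3 \right)} \right)} \right)} + P{\left(8 \right)}\right)^{2} = \left(-1 - \left(4 - 8^{2}\right)\right)^{2} = \left(-1 + \left(-4 + 64\right)\right)^{2} = \left(-1 + 60\right)^{2} = 59^{2} = 3481$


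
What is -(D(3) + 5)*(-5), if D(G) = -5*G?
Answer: -50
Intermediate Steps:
-(D(3) + 5)*(-5) = -(-5*3 + 5)*(-5) = -(-15 + 5)*(-5) = -1*(-10)*(-5) = 10*(-5) = -50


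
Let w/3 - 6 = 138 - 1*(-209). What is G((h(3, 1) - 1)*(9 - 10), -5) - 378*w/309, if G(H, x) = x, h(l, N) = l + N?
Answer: -133949/103 ≈ -1300.5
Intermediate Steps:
h(l, N) = N + l
w = 1059 (w = 18 + 3*(138 - 1*(-209)) = 18 + 3*(138 + 209) = 18 + 3*347 = 18 + 1041 = 1059)
G((h(3, 1) - 1)*(9 - 10), -5) - 378*w/309 = -5 - 400302/309 = -5 - 378*353/103 = -5 - 133434/103 = -133949/103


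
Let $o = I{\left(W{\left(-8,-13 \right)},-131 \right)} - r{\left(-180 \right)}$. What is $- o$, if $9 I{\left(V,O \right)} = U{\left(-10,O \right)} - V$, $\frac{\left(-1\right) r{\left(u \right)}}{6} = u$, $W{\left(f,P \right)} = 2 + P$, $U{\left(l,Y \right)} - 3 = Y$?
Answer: $1093$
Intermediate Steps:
$U{\left(l,Y \right)} = 3 + Y$
$r{\left(u \right)} = - 6 u$
$I{\left(V,O \right)} = \frac{1}{3} - \frac{V}{9} + \frac{O}{9}$ ($I{\left(V,O \right)} = \frac{\left(3 + O\right) - V}{9} = \frac{3 + O - V}{9} = \frac{1}{3} - \frac{V}{9} + \frac{O}{9}$)
$o = -1093$ ($o = \left(\frac{1}{3} - \frac{2 - 13}{9} + \frac{1}{9} \left(-131\right)\right) - \left(-6\right) \left(-180\right) = \left(\frac{1}{3} - - \frac{11}{9} - \frac{131}{9}\right) - 1080 = \left(\frac{1}{3} + \frac{11}{9} - \frac{131}{9}\right) - 1080 = -13 - 1080 = -1093$)
$- o = \left(-1\right) \left(-1093\right) = 1093$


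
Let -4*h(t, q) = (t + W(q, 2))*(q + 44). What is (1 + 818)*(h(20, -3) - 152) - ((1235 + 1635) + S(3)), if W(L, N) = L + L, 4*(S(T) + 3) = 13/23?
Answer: -22529111/92 ≈ -2.4488e+5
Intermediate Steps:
S(T) = -263/92 (S(T) = -3 + (13/23)/4 = -3 + (13*(1/23))/4 = -3 + (¼)*(13/23) = -3 + 13/92 = -263/92)
W(L, N) = 2*L
h(t, q) = -(44 + q)*(t + 2*q)/4 (h(t, q) = -(t + 2*q)*(q + 44)/4 = -(t + 2*q)*(44 + q)/4 = -(44 + q)*(t + 2*q)/4)
(1 + 818)*(h(20, -3) - 152) - ((1235 + 1635) + S(3)) = (1 + 818)*((-22*(-3) - 11*20 - ½*(-3)² - ¼*(-3)*20) - 152) - ((1235 + 1635) - 263/92) = 819*((66 - 220 - ½*9 + 15) - 152) - (2870 - 263/92) = 819*((66 - 220 - 9/2 + 15) - 152) - 1*263777/92 = 819*(-287/2 - 152) - 263777/92 = 819*(-591/2) - 263777/92 = -484029/2 - 263777/92 = -22529111/92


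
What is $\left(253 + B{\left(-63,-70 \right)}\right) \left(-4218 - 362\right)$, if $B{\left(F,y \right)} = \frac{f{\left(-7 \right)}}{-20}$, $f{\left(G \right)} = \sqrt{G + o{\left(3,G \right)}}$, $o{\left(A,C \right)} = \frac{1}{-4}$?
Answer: $-1158740 + \frac{229 i \sqrt{29}}{2} \approx -1.1587 \cdot 10^{6} + 616.6 i$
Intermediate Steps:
$o{\left(A,C \right)} = - \frac{1}{4}$
$f{\left(G \right)} = \sqrt{- \frac{1}{4} + G}$ ($f{\left(G \right)} = \sqrt{G - \frac{1}{4}} = \sqrt{- \frac{1}{4} + G}$)
$B{\left(F,y \right)} = - \frac{i \sqrt{29}}{40}$ ($B{\left(F,y \right)} = \frac{\frac{1}{2} \sqrt{-1 + 4 \left(-7\right)}}{-20} = \frac{\sqrt{-1 - 28}}{2} \left(- \frac{1}{20}\right) = \frac{\sqrt{-29}}{2} \left(- \frac{1}{20}\right) = \frac{i \sqrt{29}}{2} \left(- \frac{1}{20}\right) = - \frac{i \sqrt{29}}{40}$)
$\left(253 + B{\left(-63,-70 \right)}\right) \left(-4218 - 362\right) = \left(253 - \frac{i \sqrt{29}}{40}\right) \left(-4218 - 362\right) = \left(253 - \frac{i \sqrt{29}}{40}\right) \left(-4580\right) = -1158740 + \frac{229 i \sqrt{29}}{2}$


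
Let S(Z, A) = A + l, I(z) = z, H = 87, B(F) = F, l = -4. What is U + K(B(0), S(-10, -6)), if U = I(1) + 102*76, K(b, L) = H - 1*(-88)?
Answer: 7928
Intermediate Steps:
S(Z, A) = -4 + A (S(Z, A) = A - 4 = -4 + A)
K(b, L) = 175 (K(b, L) = 87 - 1*(-88) = 87 + 88 = 175)
U = 7753 (U = 1 + 102*76 = 1 + 7752 = 7753)
U + K(B(0), S(-10, -6)) = 7753 + 175 = 7928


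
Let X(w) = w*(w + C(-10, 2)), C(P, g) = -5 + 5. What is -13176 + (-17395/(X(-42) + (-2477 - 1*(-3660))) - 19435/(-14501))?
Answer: -80466291946/6104921 ≈ -13181.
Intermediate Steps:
C(P, g) = 0
X(w) = w² (X(w) = w*(w + 0) = w*w = w²)
-13176 + (-17395/(X(-42) + (-2477 - 1*(-3660))) - 19435/(-14501)) = -13176 + (-17395/((-42)² + (-2477 - 1*(-3660))) - 19435/(-14501)) = -13176 + (-17395/(1764 + (-2477 + 3660)) - 19435*(-1/14501)) = -13176 + (-17395/(1764 + 1183) + 19435/14501) = -13176 + (-17395/2947 + 19435/14501) = -13176 + (-17395*1/2947 + 19435/14501) = -13176 + (-2485/421 + 19435/14501) = -13176 - 27852850/6104921 = -80466291946/6104921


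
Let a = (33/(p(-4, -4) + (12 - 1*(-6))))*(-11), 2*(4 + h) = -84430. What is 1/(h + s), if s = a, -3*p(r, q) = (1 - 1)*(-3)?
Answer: -6/253435 ≈ -2.3675e-5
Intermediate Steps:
p(r, q) = 0 (p(r, q) = -(1 - 1)*(-3)/3 = -0*(-3) = -⅓*0 = 0)
h = -42219 (h = -4 + (½)*(-84430) = -4 - 42215 = -42219)
a = -121/6 (a = (33/(0 + (12 - 1*(-6))))*(-11) = (33/(0 + (12 + 6)))*(-11) = (33/(0 + 18))*(-11) = (33/18)*(-11) = (33*(1/18))*(-11) = (11/6)*(-11) = -121/6 ≈ -20.167)
s = -121/6 ≈ -20.167
1/(h + s) = 1/(-42219 - 121/6) = 1/(-253435/6) = -6/253435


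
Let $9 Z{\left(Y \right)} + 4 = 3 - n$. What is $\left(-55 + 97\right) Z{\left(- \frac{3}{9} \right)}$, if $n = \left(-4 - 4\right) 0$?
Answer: $- \frac{14}{3} \approx -4.6667$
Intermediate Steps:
$n = 0$ ($n = \left(-8\right) 0 = 0$)
$Z{\left(Y \right)} = - \frac{1}{9}$ ($Z{\left(Y \right)} = - \frac{4}{9} + \frac{3 - 0}{9} = - \frac{4}{9} + \frac{3 + 0}{9} = - \frac{4}{9} + \frac{1}{9} \cdot 3 = - \frac{4}{9} + \frac{1}{3} = - \frac{1}{9}$)
$\left(-55 + 97\right) Z{\left(- \frac{3}{9} \right)} = \left(-55 + 97\right) \left(- \frac{1}{9}\right) = 42 \left(- \frac{1}{9}\right) = - \frac{14}{3}$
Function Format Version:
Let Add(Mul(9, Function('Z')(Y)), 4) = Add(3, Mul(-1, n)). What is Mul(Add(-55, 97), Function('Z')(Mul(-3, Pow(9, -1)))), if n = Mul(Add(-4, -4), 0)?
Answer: Rational(-14, 3) ≈ -4.6667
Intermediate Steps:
n = 0 (n = Mul(-8, 0) = 0)
Function('Z')(Y) = Rational(-1, 9) (Function('Z')(Y) = Add(Rational(-4, 9), Mul(Rational(1, 9), Add(3, Mul(-1, 0)))) = Add(Rational(-4, 9), Mul(Rational(1, 9), Add(3, 0))) = Add(Rational(-4, 9), Mul(Rational(1, 9), 3)) = Add(Rational(-4, 9), Rational(1, 3)) = Rational(-1, 9))
Mul(Add(-55, 97), Function('Z')(Mul(-3, Pow(9, -1)))) = Mul(Add(-55, 97), Rational(-1, 9)) = Mul(42, Rational(-1, 9)) = Rational(-14, 3)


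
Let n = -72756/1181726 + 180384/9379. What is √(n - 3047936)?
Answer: I*√50623580983999925922566/128876839 ≈ 1745.8*I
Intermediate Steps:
n = 2470721910/128876839 (n = -72756*1/1181726 + 180384*(1/9379) = -846/13741 + 180384/9379 = 2470721910/128876839 ≈ 19.171)
√(n - 3047936) = √(2470721910/128876839 - 3047936) = √(-392805886432394/128876839) = I*√50623580983999925922566/128876839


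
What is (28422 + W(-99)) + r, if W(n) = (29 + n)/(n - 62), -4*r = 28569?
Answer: 1957777/92 ≈ 21280.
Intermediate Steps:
r = -28569/4 (r = -¼*28569 = -28569/4 ≈ -7142.3)
W(n) = (29 + n)/(-62 + n)
(28422 + W(-99)) + r = (28422 + (29 - 99)/(-62 - 99)) - 28569/4 = (28422 - 70/(-161)) - 28569/4 = (28422 - 1/161*(-70)) - 28569/4 = (28422 + 10/23) - 28569/4 = 653716/23 - 28569/4 = 1957777/92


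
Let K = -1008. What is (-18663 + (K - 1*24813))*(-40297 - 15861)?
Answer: 2498132472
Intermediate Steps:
(-18663 + (K - 1*24813))*(-40297 - 15861) = (-18663 + (-1008 - 1*24813))*(-40297 - 15861) = (-18663 + (-1008 - 24813))*(-56158) = (-18663 - 25821)*(-56158) = -44484*(-56158) = 2498132472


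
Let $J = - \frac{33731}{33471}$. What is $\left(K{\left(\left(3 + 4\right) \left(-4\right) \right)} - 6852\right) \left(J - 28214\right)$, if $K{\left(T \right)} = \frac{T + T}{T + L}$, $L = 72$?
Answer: $\frac{71193371801650}{368181} \approx 1.9337 \cdot 10^{8}$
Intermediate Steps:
$J = - \frac{33731}{33471}$ ($J = \left(-33731\right) \frac{1}{33471} = - \frac{33731}{33471} \approx -1.0078$)
$K{\left(T \right)} = \frac{2 T}{72 + T}$ ($K{\left(T \right)} = \frac{T + T}{T + 72} = \frac{2 T}{72 + T}$)
$\left(K{\left(\left(3 + 4\right) \left(-4\right) \right)} - 6852\right) \left(J - 28214\right) = \left(\frac{2 \left(3 + 4\right) \left(-4\right)}{72 + \left(3 + 4\right) \left(-4\right)} - 6852\right) \left(- \frac{33731}{33471} - 28214\right) = \left(\frac{2 \cdot 7 \left(-4\right)}{72 + 7 \left(-4\right)} - 6852\right) \left(- \frac{944384525}{33471}\right) = \left(2 \left(-28\right) \frac{1}{72 - 28} - 6852\right) \left(- \frac{944384525}{33471}\right) = \left(2 \left(-28\right) \frac{1}{44} - 6852\right) \left(- \frac{944384525}{33471}\right) = \left(- \frac{14}{11} - 6852\right) \left(- \frac{944384525}{33471}\right) = \left(- \frac{75386}{11}\right) \left(- \frac{944384525}{33471}\right) = \frac{71193371801650}{368181}$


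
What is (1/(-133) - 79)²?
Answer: 110418064/17689 ≈ 6242.2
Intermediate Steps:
(1/(-133) - 79)² = (-1/133 - 79)² = (-10508/133)² = 110418064/17689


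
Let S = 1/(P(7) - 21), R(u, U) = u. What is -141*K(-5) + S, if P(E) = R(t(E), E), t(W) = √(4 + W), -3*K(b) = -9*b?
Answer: 909429/430 - √11/430 ≈ 2114.9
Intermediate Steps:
K(b) = 3*b (K(b) = -(-3)*b = 3*b)
P(E) = √(4 + E)
S = 1/(-21 + √11) (S = 1/(√(4 + 7) - 21) = 1/(√11 - 21) = 1/(-21 + √11) ≈ -0.056550)
-141*K(-5) + S = -423*(-5) + (-21/430 - √11/430) = -141*(-15) + (-21/430 - √11/430) = 2115 + (-21/430 - √11/430) = 909429/430 - √11/430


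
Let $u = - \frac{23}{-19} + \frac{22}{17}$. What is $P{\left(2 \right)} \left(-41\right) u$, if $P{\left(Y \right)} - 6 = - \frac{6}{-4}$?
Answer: $- \frac{497535}{646} \approx -770.18$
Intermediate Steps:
$P{\left(Y \right)} = \frac{15}{2}$ ($P{\left(Y \right)} = 6 - \frac{6}{-4} = 6 - - \frac{3}{2} = 6 + \frac{3}{2} = \frac{15}{2}$)
$u = \frac{809}{323}$ ($u = \left(-23\right) \left(- \frac{1}{19}\right) + 22 \cdot \frac{1}{17} = \frac{23}{19} + \frac{22}{17} = \frac{809}{323} \approx 2.5046$)
$P{\left(2 \right)} \left(-41\right) u = \frac{15}{2} \left(-41\right) \frac{809}{323} = \left(- \frac{615}{2}\right) \frac{809}{323} = - \frac{497535}{646}$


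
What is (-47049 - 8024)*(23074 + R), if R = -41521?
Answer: 1015931631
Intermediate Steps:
(-47049 - 8024)*(23074 + R) = (-47049 - 8024)*(23074 - 41521) = -55073*(-18447) = 1015931631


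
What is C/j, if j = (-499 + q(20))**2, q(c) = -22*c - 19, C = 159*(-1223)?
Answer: -194457/917764 ≈ -0.21188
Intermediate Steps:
C = -194457
q(c) = -19 - 22*c
j = 917764 (j = (-499 + (-19 - 22*20))**2 = (-499 + (-19 - 440))**2 = (-499 - 459)**2 = (-958)**2 = 917764)
C/j = -194457/917764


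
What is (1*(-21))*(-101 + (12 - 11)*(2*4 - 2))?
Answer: 1995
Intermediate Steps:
(1*(-21))*(-101 + (12 - 11)*(2*4 - 2)) = -21*(-101 + 1*(8 - 2)) = -21*(-101 + 1*6) = -21*(-101 + 6) = -21*(-95) = 1995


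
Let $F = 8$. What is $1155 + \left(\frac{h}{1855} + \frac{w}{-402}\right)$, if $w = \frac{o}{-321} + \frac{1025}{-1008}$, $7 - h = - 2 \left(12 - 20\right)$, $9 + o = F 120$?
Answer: $\frac{13270892125171}{11489899680} \approx 1155.0$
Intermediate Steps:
$o = 951$ ($o = -9 + 8 \cdot 120 = -9 + 960 = 951$)
$h = -9$ ($h = 7 - - 2 \left(12 - 20\right) = 7 - \left(-2\right) \left(-8\right) = 7 - 16 = -9$)
$w = - \frac{429211}{107856}$ ($w = \frac{951}{-321} + \frac{1025}{-1008} = 951 \left(- \frac{1}{321}\right) + 1025 \left(- \frac{1}{1008}\right) = - \frac{317}{107} - \frac{1025}{1008} = - \frac{429211}{107856} \approx -3.9795$)
$1155 + \left(\frac{h}{1855} + \frac{w}{-402}\right) = 1155 - \left(- \frac{429211}{43358112} + \frac{9}{1855}\right) = 1155 - - \frac{57994771}{11489899680} = 1155 + \left(- \frac{9}{1855} + \frac{429211}{43358112}\right) = 1155 + \frac{57994771}{11489899680} = \frac{13270892125171}{11489899680}$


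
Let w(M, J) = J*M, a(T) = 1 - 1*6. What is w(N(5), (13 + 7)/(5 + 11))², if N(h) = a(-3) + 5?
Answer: 0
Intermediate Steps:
a(T) = -5 (a(T) = 1 - 6 = -5)
N(h) = 0 (N(h) = -5 + 5 = 0)
w(N(5), (13 + 7)/(5 + 11))² = (((13 + 7)/(5 + 11))*0)² = ((20/16)*0)² = ((20*(1/16))*0)² = ((5/4)*0)² = 0² = 0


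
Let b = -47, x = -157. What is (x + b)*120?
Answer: -24480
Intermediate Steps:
(x + b)*120 = (-157 - 47)*120 = -204*120 = -24480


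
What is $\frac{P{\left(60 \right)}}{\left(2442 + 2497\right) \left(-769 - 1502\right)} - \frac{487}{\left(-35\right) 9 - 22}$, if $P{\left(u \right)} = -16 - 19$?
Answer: $\frac{5462432198}{3779950053} \approx 1.4451$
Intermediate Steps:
$P{\left(u \right)} = -35$ ($P{\left(u \right)} = -16 - 19 = -35$)
$\frac{P{\left(60 \right)}}{\left(2442 + 2497\right) \left(-769 - 1502\right)} - \frac{487}{\left(-35\right) 9 - 22} = - \frac{35}{\left(2442 + 2497\right) \left(-769 - 1502\right)} - \frac{487}{\left(-35\right) 9 - 22} = - \frac{35}{4939 \left(-769 - 1502\right)} - \frac{487}{-315 - 22} = - \frac{35}{4939 \left(-2271\right)} - \frac{487}{-337} = - \frac{35}{-11216469} - - \frac{487}{337} = \left(-35\right) \left(- \frac{1}{11216469}\right) + \frac{487}{337} = \frac{35}{11216469} + \frac{487}{337} = \frac{5462432198}{3779950053}$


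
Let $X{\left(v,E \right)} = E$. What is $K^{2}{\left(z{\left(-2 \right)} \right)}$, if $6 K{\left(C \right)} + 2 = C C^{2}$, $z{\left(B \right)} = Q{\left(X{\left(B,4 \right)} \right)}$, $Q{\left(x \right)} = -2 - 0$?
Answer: $\frac{25}{9} \approx 2.7778$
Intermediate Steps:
$Q{\left(x \right)} = -2$ ($Q{\left(x \right)} = -2 + 0 = -2$)
$z{\left(B \right)} = -2$
$K{\left(C \right)} = - \frac{1}{3} + \frac{C^{3}}{6}$ ($K{\left(C \right)} = - \frac{1}{3} + \frac{C C^{2}}{6} = - \frac{1}{3} + \frac{C^{3}}{6}$)
$K^{2}{\left(z{\left(-2 \right)} \right)} = \left(- \frac{1}{3} + \frac{\left(-2\right)^{3}}{6}\right)^{2} = \left(- \frac{1}{3} + \frac{1}{6} \left(-8\right)\right)^{2} = \left(- \frac{1}{3} - \frac{4}{3}\right)^{2} = \left(- \frac{5}{3}\right)^{2} = \frac{25}{9}$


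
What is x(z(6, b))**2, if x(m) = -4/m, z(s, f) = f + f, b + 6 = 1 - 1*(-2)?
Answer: 4/9 ≈ 0.44444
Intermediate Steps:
b = -3 (b = -6 + (1 - 1*(-2)) = -6 + (1 + 2) = -6 + 3 = -3)
z(s, f) = 2*f
x(z(6, b))**2 = (-4/(2*(-3)))**2 = (-4/(-6))**2 = (-4*(-1/6))**2 = (2/3)**2 = 4/9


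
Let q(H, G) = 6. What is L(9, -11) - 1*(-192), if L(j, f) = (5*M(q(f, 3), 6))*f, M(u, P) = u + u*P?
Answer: -2118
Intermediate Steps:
M(u, P) = u + P*u
L(j, f) = 210*f (L(j, f) = (5*(6*(1 + 6)))*f = (5*(6*7))*f = (5*42)*f = 210*f)
L(9, -11) - 1*(-192) = 210*(-11) - 1*(-192) = -2310 + 192 = -2118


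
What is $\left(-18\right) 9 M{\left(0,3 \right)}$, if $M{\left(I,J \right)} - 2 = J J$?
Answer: $-1782$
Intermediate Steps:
$M{\left(I,J \right)} = 2 + J^{2}$ ($M{\left(I,J \right)} = 2 + J J = 2 + J^{2}$)
$\left(-18\right) 9 M{\left(0,3 \right)} = \left(-18\right) 9 \left(2 + 3^{2}\right) = - 162 \left(2 + 9\right) = \left(-162\right) 11 = -1782$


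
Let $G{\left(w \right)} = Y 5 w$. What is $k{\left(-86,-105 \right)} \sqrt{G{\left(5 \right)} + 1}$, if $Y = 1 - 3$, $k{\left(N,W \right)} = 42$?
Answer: $294 i \approx 294.0 i$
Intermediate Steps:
$Y = -2$ ($Y = 1 - 3 = -2$)
$G{\left(w \right)} = - 10 w$ ($G{\left(w \right)} = \left(-2\right) 5 w = - 10 w$)
$k{\left(-86,-105 \right)} \sqrt{G{\left(5 \right)} + 1} = 42 \sqrt{\left(-10\right) 5 + 1} = 42 \sqrt{-50 + 1} = 42 \sqrt{-49} = 42 \cdot 7 i = 294 i$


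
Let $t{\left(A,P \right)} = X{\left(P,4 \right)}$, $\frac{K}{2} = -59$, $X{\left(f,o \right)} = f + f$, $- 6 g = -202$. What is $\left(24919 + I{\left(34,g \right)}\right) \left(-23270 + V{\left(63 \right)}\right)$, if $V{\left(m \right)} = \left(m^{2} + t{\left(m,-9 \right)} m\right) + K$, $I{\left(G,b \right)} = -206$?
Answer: $-507926289$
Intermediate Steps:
$g = \frac{101}{3}$ ($g = \left(- \frac{1}{6}\right) \left(-202\right) = \frac{101}{3} \approx 33.667$)
$X{\left(f,o \right)} = 2 f$
$K = -118$ ($K = 2 \left(-59\right) = -118$)
$t{\left(A,P \right)} = 2 P$
$V{\left(m \right)} = -118 + m^{2} - 18 m$ ($V{\left(m \right)} = \left(m^{2} + 2 \left(-9\right) m\right) - 118 = \left(m^{2} - 18 m\right) - 118 = -118 + m^{2} - 18 m$)
$\left(24919 + I{\left(34,g \right)}\right) \left(-23270 + V{\left(63 \right)}\right) = \left(24919 - 206\right) \left(-23270 - \left(1252 - 3969\right)\right) = 24713 \left(-23270 - -2717\right) = 24713 \left(-23270 + 2717\right) = 24713 \left(-20553\right) = -507926289$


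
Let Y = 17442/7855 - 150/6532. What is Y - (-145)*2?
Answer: 7496161147/25654430 ≈ 292.20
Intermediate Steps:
Y = 56376447/25654430 (Y = 17442*(1/7855) - 150*1/6532 = 17442/7855 - 75/3266 = 56376447/25654430 ≈ 2.1975)
Y - (-145)*2 = 56376447/25654430 - (-145)*2 = 56376447/25654430 - 1*(-290) = 56376447/25654430 + 290 = 7496161147/25654430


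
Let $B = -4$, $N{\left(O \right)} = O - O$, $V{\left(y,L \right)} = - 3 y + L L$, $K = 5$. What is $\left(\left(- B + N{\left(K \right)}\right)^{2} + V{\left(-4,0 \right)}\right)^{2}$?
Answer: $784$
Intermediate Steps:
$V{\left(y,L \right)} = L^{2} - 3 y$ ($V{\left(y,L \right)} = - 3 y + L^{2} = L^{2} - 3 y$)
$N{\left(O \right)} = 0$
$\left(\left(- B + N{\left(K \right)}\right)^{2} + V{\left(-4,0 \right)}\right)^{2} = \left(\left(\left(-1\right) \left(-4\right) + 0\right)^{2} + \left(0^{2} - -12\right)\right)^{2} = \left(\left(4 + 0\right)^{2} + \left(0 + 12\right)\right)^{2} = \left(4^{2} + 12\right)^{2} = \left(16 + 12\right)^{2} = 28^{2} = 784$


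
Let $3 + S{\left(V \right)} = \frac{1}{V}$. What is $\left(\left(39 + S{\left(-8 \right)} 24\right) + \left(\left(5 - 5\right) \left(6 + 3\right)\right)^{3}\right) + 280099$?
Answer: $280063$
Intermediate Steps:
$S{\left(V \right)} = -3 + \frac{1}{V}$
$\left(\left(39 + S{\left(-8 \right)} 24\right) + \left(\left(5 - 5\right) \left(6 + 3\right)\right)^{3}\right) + 280099 = \left(\left(39 + \left(-3 + \frac{1}{-8}\right) 24\right) + \left(\left(5 - 5\right) \left(6 + 3\right)\right)^{3}\right) + 280099 = \left(\left(39 + \left(-3 - \frac{1}{8}\right) 24\right) + \left(0 \cdot 9\right)^{3}\right) + 280099 = \left(\left(39 - 75\right) + 0^{3}\right) + 280099 = \left(\left(39 - 75\right) + 0\right) + 280099 = \left(-36 + 0\right) + 280099 = -36 + 280099 = 280063$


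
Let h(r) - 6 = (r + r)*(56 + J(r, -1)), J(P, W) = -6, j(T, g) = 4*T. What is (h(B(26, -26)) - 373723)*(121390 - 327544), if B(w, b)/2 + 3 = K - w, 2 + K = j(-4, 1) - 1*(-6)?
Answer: 78733717218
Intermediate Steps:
K = -12 (K = -2 + (4*(-4) - 1*(-6)) = -2 + (-16 + 6) = -2 - 10 = -12)
B(w, b) = -30 - 2*w (B(w, b) = -6 + 2*(-12 - w) = -6 + (-24 - 2*w) = -30 - 2*w)
h(r) = 6 + 100*r (h(r) = 6 + (r + r)*(56 - 6) = 6 + (2*r)*50 = 6 + 100*r)
(h(B(26, -26)) - 373723)*(121390 - 327544) = ((6 + 100*(-30 - 2*26)) - 373723)*(121390 - 327544) = ((6 + 100*(-30 - 52)) - 373723)*(-206154) = ((6 + 100*(-82)) - 373723)*(-206154) = ((6 - 8200) - 373723)*(-206154) = (-8194 - 373723)*(-206154) = -381917*(-206154) = 78733717218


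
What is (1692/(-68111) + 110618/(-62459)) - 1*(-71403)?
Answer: 303751071810221/4254144949 ≈ 71401.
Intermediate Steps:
(1692/(-68111) + 110618/(-62459)) - 1*(-71403) = (1692*(-1/68111) + 110618*(-1/62459)) + 71403 = (-1692/68111 - 110618/62459) + 71403 = -7639983226/4254144949 + 71403 = 303751071810221/4254144949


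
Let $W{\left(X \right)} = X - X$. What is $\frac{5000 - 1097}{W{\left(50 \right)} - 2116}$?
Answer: $- \frac{3903}{2116} \approx -1.8445$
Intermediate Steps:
$W{\left(X \right)} = 0$
$\frac{5000 - 1097}{W{\left(50 \right)} - 2116} = \frac{5000 - 1097}{0 - 2116} = \frac{3903}{-2116} = 3903 \left(- \frac{1}{2116}\right) = - \frac{3903}{2116}$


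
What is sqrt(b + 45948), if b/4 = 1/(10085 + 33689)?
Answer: sqrt(22010965297786)/21887 ≈ 214.35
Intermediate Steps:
b = 2/21887 (b = 4/(10085 + 33689) = 4/43774 = 4*(1/43774) = 2/21887 ≈ 9.1378e-5)
sqrt(b + 45948) = sqrt(2/21887 + 45948) = sqrt(1005663878/21887) = sqrt(22010965297786)/21887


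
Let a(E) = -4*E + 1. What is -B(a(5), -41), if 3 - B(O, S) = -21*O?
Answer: 396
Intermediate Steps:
a(E) = 1 - 4*E
B(O, S) = 3 + 21*O (B(O, S) = 3 - (-21)*O = 3 + 21*O)
-B(a(5), -41) = -(3 + 21*(1 - 4*5)) = -(3 + 21*(1 - 20)) = -(3 + 21*(-19)) = -(3 - 399) = -1*(-396) = 396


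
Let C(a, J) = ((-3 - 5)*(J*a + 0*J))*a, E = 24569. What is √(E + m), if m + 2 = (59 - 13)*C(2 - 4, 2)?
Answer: √21623 ≈ 147.05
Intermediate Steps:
C(a, J) = -8*J*a² (C(a, J) = (-8*(J*a + 0))*a = (-8*J*a)*a = -8*J*a²)
m = -2946 (m = -2 + (59 - 13)*(-8*2*(2 - 4)²) = -2 + 46*(-8*2*(-2)²) = -2 + 46*(-8*2*4) = -2 + 46*(-64) = -2 - 2944 = -2946)
√(E + m) = √(24569 - 2946) = √21623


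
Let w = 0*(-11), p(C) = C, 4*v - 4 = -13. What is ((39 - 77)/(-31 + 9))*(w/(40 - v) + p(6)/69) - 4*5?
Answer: -5022/253 ≈ -19.850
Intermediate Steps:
v = -9/4 (v = 1 + (¼)*(-13) = 1 - 13/4 = -9/4 ≈ -2.2500)
w = 0
((39 - 77)/(-31 + 9))*(w/(40 - v) + p(6)/69) - 4*5 = ((39 - 77)/(-31 + 9))*(0/(40 - 1*(-9/4)) + 6/69) - 4*5 = (-38/(-22))*(0/(40 + 9/4) + 6*(1/69)) - 20 = (-38*(-1/22))*(0/(169/4) + 2/23) - 20 = 19*(0*(4/169) + 2/23)/11 - 20 = 19*(0 + 2/23)/11 - 20 = (19/11)*(2/23) - 20 = 38/253 - 20 = -5022/253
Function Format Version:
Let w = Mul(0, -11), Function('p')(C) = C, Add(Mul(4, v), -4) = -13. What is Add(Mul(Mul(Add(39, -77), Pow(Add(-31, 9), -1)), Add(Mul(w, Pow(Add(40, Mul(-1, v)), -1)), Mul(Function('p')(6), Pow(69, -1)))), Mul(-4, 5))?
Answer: Rational(-5022, 253) ≈ -19.850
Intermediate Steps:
v = Rational(-9, 4) (v = Add(1, Mul(Rational(1, 4), -13)) = Add(1, Rational(-13, 4)) = Rational(-9, 4) ≈ -2.2500)
w = 0
Add(Mul(Mul(Add(39, -77), Pow(Add(-31, 9), -1)), Add(Mul(w, Pow(Add(40, Mul(-1, v)), -1)), Mul(Function('p')(6), Pow(69, -1)))), Mul(-4, 5)) = Add(Mul(Mul(Add(39, -77), Pow(Add(-31, 9), -1)), Add(Mul(0, Pow(Add(40, Mul(-1, Rational(-9, 4))), -1)), Mul(6, Pow(69, -1)))), Mul(-4, 5)) = Add(Mul(Mul(-38, Pow(-22, -1)), Add(Mul(0, Pow(Add(40, Rational(9, 4)), -1)), Mul(6, Rational(1, 69)))), -20) = Add(Mul(Mul(-38, Rational(-1, 22)), Add(Mul(0, Pow(Rational(169, 4), -1)), Rational(2, 23))), -20) = Add(Mul(Rational(19, 11), Add(Mul(0, Rational(4, 169)), Rational(2, 23))), -20) = Add(Mul(Rational(19, 11), Add(0, Rational(2, 23))), -20) = Add(Mul(Rational(19, 11), Rational(2, 23)), -20) = Add(Rational(38, 253), -20) = Rational(-5022, 253)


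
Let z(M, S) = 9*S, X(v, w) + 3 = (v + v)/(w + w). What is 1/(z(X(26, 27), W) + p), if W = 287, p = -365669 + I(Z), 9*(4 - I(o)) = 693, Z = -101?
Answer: -1/363159 ≈ -2.7536e-6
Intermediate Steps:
I(o) = -73 (I(o) = 4 - 1/9*693 = 4 - 77 = -73)
X(v, w) = -3 + v/w (X(v, w) = -3 + (v + v)/(w + w) = -3 + (2*v)/((2*w)) = -3 + (2*v)*(1/(2*w)) = -3 + v/w)
p = -365742 (p = -365669 - 73 = -365742)
1/(z(X(26, 27), W) + p) = 1/(9*287 - 365742) = 1/(2583 - 365742) = 1/(-363159) = -1/363159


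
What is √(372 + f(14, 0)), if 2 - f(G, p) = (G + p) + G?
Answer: √346 ≈ 18.601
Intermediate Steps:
f(G, p) = 2 - p - 2*G (f(G, p) = 2 - ((G + p) + G) = 2 - (p + 2*G) = 2 + (-p - 2*G) = 2 - p - 2*G)
√(372 + f(14, 0)) = √(372 + (2 - 1*0 - 2*14)) = √(372 + (2 + 0 - 28)) = √(372 - 26) = √346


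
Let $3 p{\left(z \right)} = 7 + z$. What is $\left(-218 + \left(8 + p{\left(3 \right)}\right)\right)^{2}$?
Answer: $\frac{384400}{9} \approx 42711.0$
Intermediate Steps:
$p{\left(z \right)} = \frac{7}{3} + \frac{z}{3}$ ($p{\left(z \right)} = \frac{7 + z}{3} = \frac{7}{3} + \frac{z}{3}$)
$\left(-218 + \left(8 + p{\left(3 \right)}\right)\right)^{2} = \left(-218 + \left(8 + \left(\frac{7}{3} + \frac{1}{3} \cdot 3\right)\right)\right)^{2} = \left(-218 + \left(8 + \left(\frac{7}{3} + 1\right)\right)\right)^{2} = \left(-218 + \left(8 + \frac{10}{3}\right)\right)^{2} = \left(-218 + \frac{34}{3}\right)^{2} = \left(- \frac{620}{3}\right)^{2} = \frac{384400}{9}$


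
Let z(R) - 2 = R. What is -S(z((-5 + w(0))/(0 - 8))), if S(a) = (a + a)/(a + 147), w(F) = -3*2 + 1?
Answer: -26/601 ≈ -0.043261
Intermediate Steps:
w(F) = -5 (w(F) = -6 + 1 = -5)
z(R) = 2 + R
S(a) = 2*a/(147 + a) (S(a) = (2*a)/(147 + a) = 2*a/(147 + a))
-S(z((-5 + w(0))/(0 - 8))) = -2*(2 + (-5 - 5)/(0 - 8))/(147 + (2 + (-5 - 5)/(0 - 8))) = -2*(2 - 10/(-8))/(147 + (2 - 10/(-8))) = -2*(2 - 10*(-⅛))/(147 + (2 - 10*(-⅛))) = -2*(2 + 5/4)/(147 + (2 + 5/4)) = -2*13/(4*(147 + 13/4)) = -2*13/(4*601/4) = -2*13*4/(4*601) = -1*26/601 = -26/601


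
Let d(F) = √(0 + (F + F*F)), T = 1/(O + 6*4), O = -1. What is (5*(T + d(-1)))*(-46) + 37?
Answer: 0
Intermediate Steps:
T = 1/23 (T = 1/(-1 + 6*4) = 1/(-1 + 24) = 1/23 ≈ 0.043478)
d(F) = √(F + F²) (d(F) = √(0 + (F + F²)) = √(F + F²))
(5*(T + d(-1)))*(-46) + 37 = (5*(1/23 + √(-(1 - 1))))*(-46) + 37 = (5*(1/23 + √(-1*0)))*(-46) + 37 = (5*(1/23 + √0))*(-46) + 37 = (5*(1/23 + 0))*(-46) + 37 = (5*(1/23))*(-46) + 37 = (5/23)*(-46) + 37 = -10 + 37 = 27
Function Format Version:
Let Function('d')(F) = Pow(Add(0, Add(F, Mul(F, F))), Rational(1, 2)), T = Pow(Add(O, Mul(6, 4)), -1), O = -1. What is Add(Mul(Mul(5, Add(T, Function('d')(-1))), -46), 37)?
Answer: 0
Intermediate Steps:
T = Rational(1, 23) (T = Pow(Add(-1, Mul(6, 4)), -1) = Pow(Add(-1, 24), -1) = Pow(23, -1) = Rational(1, 23) ≈ 0.043478)
Function('d')(F) = Pow(Add(F, Pow(F, 2)), Rational(1, 2)) (Function('d')(F) = Pow(Add(0, Add(F, Pow(F, 2))), Rational(1, 2)) = Pow(Add(F, Pow(F, 2)), Rational(1, 2)))
Add(Mul(Mul(5, Add(T, Function('d')(-1))), -46), 37) = Add(Mul(Mul(5, Add(Rational(1, 23), Pow(Mul(-1, Add(1, -1)), Rational(1, 2)))), -46), 37) = Add(Mul(Mul(5, Add(Rational(1, 23), Pow(Mul(-1, 0), Rational(1, 2)))), -46), 37) = Add(Mul(Mul(5, Add(Rational(1, 23), Pow(0, Rational(1, 2)))), -46), 37) = Add(Mul(Mul(5, Add(Rational(1, 23), 0)), -46), 37) = Add(Mul(Mul(5, Rational(1, 23)), -46), 37) = Add(Mul(Rational(5, 23), -46), 37) = Add(-10, 37) = 27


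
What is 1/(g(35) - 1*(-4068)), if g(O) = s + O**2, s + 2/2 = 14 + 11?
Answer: 1/5317 ≈ 0.00018808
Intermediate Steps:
s = 24 (s = -1 + (14 + 11) = -1 + 25 = 24)
g(O) = 24 + O**2
1/(g(35) - 1*(-4068)) = 1/((24 + 35**2) - 1*(-4068)) = 1/((24 + 1225) + 4068) = 1/(1249 + 4068) = 1/5317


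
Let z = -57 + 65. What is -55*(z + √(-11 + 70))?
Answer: -440 - 55*√59 ≈ -862.46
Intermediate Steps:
z = 8
-55*(z + √(-11 + 70)) = -55*(8 + √(-11 + 70)) = -55*(8 + √59) = -440 - 55*√59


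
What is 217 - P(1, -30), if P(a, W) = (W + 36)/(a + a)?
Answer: 214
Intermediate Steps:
P(a, W) = (36 + W)/(2*a) (P(a, W) = (36 + W)/((2*a)) = (36 + W)*(1/(2*a)) = (36 + W)/(2*a))
217 - P(1, -30) = 217 - (36 - 30)/(2*1) = 217 - 6/2 = 217 - 1*3 = 217 - 3 = 214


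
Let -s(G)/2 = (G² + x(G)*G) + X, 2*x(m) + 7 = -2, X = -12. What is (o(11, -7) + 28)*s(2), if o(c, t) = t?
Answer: 714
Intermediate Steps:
x(m) = -9/2 (x(m) = -7/2 + (½)*(-2) = -7/2 - 1 = -9/2)
s(G) = 24 - 2*G² + 9*G (s(G) = -2*((G² - 9*G/2) - 12) = -2*(-12 + G² - 9*G/2) = 24 - 2*G² + 9*G)
(o(11, -7) + 28)*s(2) = (-7 + 28)*(24 - 2*2² + 9*2) = 21*(24 - 2*4 + 18) = 21*(24 - 8 + 18) = 21*34 = 714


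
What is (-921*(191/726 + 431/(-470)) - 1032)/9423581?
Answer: -12219232/267959525735 ≈ -4.5601e-5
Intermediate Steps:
(-921*(191/726 + 431/(-470)) - 1032)/9423581 = (-921*(191*(1/726) + 431*(-1/470)) - 1032)*(1/9423581) = (-921*(191/726 - 431/470) - 1032)*(1/9423581) = (-921*(-55784/85305) - 1032)*(1/9423581) = (17125688/28435 - 1032)*(1/9423581) = -12219232/28435*1/9423581 = -12219232/267959525735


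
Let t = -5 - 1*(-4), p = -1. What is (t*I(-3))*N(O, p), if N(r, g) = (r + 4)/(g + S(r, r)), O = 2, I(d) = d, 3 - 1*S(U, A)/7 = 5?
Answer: -6/5 ≈ -1.2000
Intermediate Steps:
S(U, A) = -14 (S(U, A) = 21 - 7*5 = 21 - 35 = -14)
t = -1 (t = -5 + 4 = -1)
N(r, g) = (4 + r)/(-14 + g) (N(r, g) = (r + 4)/(g - 14) = (4 + r)/(-14 + g))
(t*I(-3))*N(O, p) = (-1*(-3))*((4 + 2)/(-14 - 1)) = 3*(6/(-15)) = 3*(-1/15*6) = 3*(-2/5) = -6/5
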